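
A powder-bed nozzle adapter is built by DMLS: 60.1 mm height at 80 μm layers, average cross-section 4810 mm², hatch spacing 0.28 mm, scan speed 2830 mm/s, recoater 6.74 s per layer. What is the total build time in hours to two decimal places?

2.68 hours

Layer count = ceil(60.1 / 0.08) = 752.
Scan path per layer: 4810 / 0.28 → 17178.6 mm.
Laser time per layer: 17178.6 / 2830 → 6.0702 s.
Layer cycle = 6.0702 + 6.74 = 12.8102 s.
Build time = 752 × 12.8102 = 9633.2704 s = 2.68 hours.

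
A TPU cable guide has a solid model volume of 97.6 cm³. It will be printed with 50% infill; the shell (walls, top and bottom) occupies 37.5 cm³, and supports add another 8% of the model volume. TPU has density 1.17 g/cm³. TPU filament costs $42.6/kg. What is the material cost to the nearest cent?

$3.76

Volume inside the shell = 97.6 − 37.5, so 60.1 cm³.
Deposited infill = 0.50 × 60.1 = 30.05 cm³.
Support = 0.08 × 97.6 = 7.808 cm³.
Deposited volume: 37.5 + 30.05 + 7.808 → 75.358 cm³.
Mass = 75.358 × 1.17 = 88.16886 g.
At $42.6/kg: 88.16886/1000 × 42.6 = $3.76.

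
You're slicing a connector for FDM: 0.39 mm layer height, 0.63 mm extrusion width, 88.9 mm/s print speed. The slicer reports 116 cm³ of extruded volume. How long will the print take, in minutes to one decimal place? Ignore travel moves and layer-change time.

Line area = 0.39 × 0.63, so 0.2457 mm².
Path length: 116000 mm³ / 0.2457 mm² → 472120.5 mm.
Extrusion time = 472120.5 / 88.9 = 5310.7 s.
That's 5310.7 s → 88.5 minutes.

88.5 minutes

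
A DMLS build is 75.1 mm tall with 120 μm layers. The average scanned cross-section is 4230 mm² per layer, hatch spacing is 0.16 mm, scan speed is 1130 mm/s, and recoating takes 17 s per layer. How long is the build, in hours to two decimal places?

Layers = ⌈75.1/0.12⌉ = 626.
Per-layer scan distance = 4230 / 0.16, so 26437.5 mm.
Per-layer scan time = 26437.5 / 1130, so 23.396 s.
Time per layer = 23.396 + 17, so 40.396 s.
626 layers × 40.396 s/layer = 25287.896 s, i.e. 7.02 hours.

7.02 hours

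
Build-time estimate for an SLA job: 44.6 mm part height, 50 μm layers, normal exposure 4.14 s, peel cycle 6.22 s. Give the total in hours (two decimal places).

Layer count = ceil(44.6 / 0.05) = 892.
Per-layer time: 4.14 + 6.22 → 10.36 s.
Total = 892 × 10.36 = 9241.12 s = 2.57 hours.

2.57 hours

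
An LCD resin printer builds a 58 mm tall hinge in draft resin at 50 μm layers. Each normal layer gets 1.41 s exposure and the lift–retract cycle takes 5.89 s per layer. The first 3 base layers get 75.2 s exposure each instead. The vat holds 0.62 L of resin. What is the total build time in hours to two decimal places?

Layers = ⌈58/0.05⌉ = 1160.
Bottom layers = 3 × (75.2 + 5.89) = 243.27 s.
Regular layers: 1157 × (1.41 + 5.89) → 8446.1 s.
Total = 243.27 + 8446.1 = 8689.37 s = 2.41 hours.

2.41 hours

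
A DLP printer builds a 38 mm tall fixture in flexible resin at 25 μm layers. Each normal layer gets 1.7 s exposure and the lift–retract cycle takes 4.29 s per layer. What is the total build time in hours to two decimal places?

Layers = ⌈38/0.025⌉ = 1520.
Each layer takes = 1.7 + 4.29, so 5.99 s.
Build time: 1520 × 5.99 s = 9104.8 s, i.e. 2.53 hours.

2.53 hours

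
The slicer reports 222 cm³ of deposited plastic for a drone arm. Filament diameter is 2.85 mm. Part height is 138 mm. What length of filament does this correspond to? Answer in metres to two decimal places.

A = π r² = π × 1.425² = 6.3794 mm².
Length = 222 cm³ / 6.3794 mm² = 222000 / 6.3794 = 34799.51 mm = 34.80 m.

34.80 m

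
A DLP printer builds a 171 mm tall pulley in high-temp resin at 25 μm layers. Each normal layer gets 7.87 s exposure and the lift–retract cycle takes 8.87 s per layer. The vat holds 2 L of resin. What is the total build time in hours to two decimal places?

Number of layers: 171 / 0.025 → 6840 (rounded up).
Cycle time: 7.87 + 8.87 → 16.74 s.
Build time: 6840 × 16.74 s = 114501.6 s, i.e. 31.81 hours.

31.81 hours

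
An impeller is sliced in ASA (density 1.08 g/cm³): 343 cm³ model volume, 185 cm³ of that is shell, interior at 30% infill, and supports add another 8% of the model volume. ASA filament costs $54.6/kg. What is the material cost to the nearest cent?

$15.32

Infill region = 343 − 185, so 158 cm³.
Infill volume = 0.30 × 158 = 47.4 cm³.
Support = 0.08 × 343, so 27.44 cm³.
Total extruded = 185 + 47.4 + 27.44 = 259.84 cm³.
Mass = 259.84 × 1.08, so 280.6272 g.
Cost = 280.6272 g / 1000 × $54.6/kg = $15.32.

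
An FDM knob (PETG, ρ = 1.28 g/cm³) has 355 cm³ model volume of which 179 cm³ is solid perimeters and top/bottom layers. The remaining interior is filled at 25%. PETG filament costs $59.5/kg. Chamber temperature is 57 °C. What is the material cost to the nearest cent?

$16.98

Interior volume = 355 − 179 = 176 cm³.
Infill volume = 0.25 × 176 = 44 cm³.
Deposited volume = 179 + 44, so 223 cm³.
Mass = 223 × 1.28 = 285.44 g.
Cost = 285.44 g / 1000 × $59.5/kg = $16.98.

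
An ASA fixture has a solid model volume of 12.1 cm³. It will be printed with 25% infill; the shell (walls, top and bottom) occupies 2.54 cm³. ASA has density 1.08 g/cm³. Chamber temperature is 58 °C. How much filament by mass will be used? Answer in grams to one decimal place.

5.3 g

Infill region: 12.1 − 2.54 → 9.56 cm³.
Deposited infill = 0.25 × 9.56 = 2.39 cm³.
Total printed volume: 2.54 + 2.39 → 4.93 cm³.
Mass = 4.93 × 1.08, so 5.3244 g.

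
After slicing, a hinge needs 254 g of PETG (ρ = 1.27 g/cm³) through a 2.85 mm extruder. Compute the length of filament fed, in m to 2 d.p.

Extruded volume: 254/1.27 = 200 cm³ (200000 mm³).
A = π r² = π × 1.425² = 6.3794 mm².
L = V/A = 200000/6.3794 = 31350.91 mm → 31.35 m.

31.35 m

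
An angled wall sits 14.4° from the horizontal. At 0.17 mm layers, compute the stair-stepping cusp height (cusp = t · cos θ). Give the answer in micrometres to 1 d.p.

164.7 μm

h_c = t·cos θ = 0.17 × 0.9686 = 0.164662 mm (164.7 μm).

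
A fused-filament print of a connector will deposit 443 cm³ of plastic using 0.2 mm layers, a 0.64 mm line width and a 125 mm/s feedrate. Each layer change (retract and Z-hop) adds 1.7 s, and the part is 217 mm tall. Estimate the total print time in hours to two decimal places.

8.20 hours

Extrusion cross-section = 0.2 × 0.64 = 0.128 mm².
Toolpath length = 443 cm³ / 0.128 mm² = 443000 / 0.128 = 3460937.5 mm.
Print-move time = 3460937.5 / 125, so 27687.5 s.
Layer count = ceil(217 / 0.2) = 1085.
Non-print overhead = 1085 × 1.7, so 1844.5 s.
Total = 27687.5 + 1844.5 = 29532 s = 8.20 hours.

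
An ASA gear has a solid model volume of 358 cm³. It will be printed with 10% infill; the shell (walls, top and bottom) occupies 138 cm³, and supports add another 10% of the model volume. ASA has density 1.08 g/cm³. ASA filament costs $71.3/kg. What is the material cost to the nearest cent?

$15.08

Volume inside the shell: 358 − 138 → 220 cm³.
Infill volume: 0.10 × 220 → 22 cm³.
Support = 0.10 × 358, so 35.8 cm³.
Deposited volume = 138 + 22 + 35.8, so 195.8 cm³.
Mass = 195.8 × 1.08, so 211.464 g.
Cost = 211.464 g / 1000 × $71.3/kg = $15.08.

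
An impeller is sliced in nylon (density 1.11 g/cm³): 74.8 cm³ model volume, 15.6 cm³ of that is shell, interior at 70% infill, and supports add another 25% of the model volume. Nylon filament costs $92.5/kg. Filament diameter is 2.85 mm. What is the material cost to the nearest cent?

Infill region = 74.8 − 15.6, so 59.2 cm³.
Deposited infill: 0.70 × 59.2 → 41.44 cm³.
Support: 0.25 × 74.8 → 18.7 cm³.
Deposited volume = 15.6 + 41.44 + 18.7, so 75.74 cm³.
Mass = 75.74 × 1.11, so 84.0714 g.
At $92.5/kg: 84.0714/1000 × 92.5 = $7.78.

$7.78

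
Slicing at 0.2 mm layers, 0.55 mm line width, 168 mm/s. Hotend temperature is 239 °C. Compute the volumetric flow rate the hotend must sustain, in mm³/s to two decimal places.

Bead cross-section: 0.2 × 0.55 → 0.11 mm².
Q = v·A = 168 × 0.11 = 18.48 mm³/s.

18.48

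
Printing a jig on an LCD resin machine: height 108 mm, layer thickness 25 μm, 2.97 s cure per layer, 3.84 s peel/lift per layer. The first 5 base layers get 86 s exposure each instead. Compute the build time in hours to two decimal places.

Number of layers: 108 / 0.025 → 4320 (rounded up).
Bottom layers = 5 × (86 + 3.84), so 449.2 s.
Remaining layers = 4315 × (2.97 + 3.84) = 29385.15 s.
Sum: 449.2 + 29385.15 = 29834.35 s → 8.29 hours.

8.29 hours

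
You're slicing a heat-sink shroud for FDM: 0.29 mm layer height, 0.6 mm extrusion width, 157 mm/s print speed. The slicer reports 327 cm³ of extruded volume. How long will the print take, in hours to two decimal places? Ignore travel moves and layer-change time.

Line area = 0.29 × 0.6, so 0.174 mm².
Path length: 327000 mm³ / 0.174 mm² → 1879310.3 mm.
Print-move time: 1879310.3 / 157 → 11970.1 s.
11970.1 s = 3.33 hours.

3.33 hours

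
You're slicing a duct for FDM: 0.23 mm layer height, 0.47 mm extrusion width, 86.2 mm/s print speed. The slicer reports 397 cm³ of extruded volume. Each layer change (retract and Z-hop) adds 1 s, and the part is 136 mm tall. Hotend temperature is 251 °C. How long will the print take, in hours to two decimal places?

Line area = 0.23 × 0.47 = 0.1081 mm².
Toolpath length = 397 cm³ / 0.1081 mm² = 397000 / 0.1081 = 3672525.4 mm.
Extrusion time = 3672525.4 / 86.2 = 42604.7 s.
Number of layers: 136 / 0.23 → 592 (rounded up).
Layer-change overhead = 592 × 1, so 592 s.
Total = 42604.7 + 592 = 43196.7 s = 12.00 hours.

12.00 hours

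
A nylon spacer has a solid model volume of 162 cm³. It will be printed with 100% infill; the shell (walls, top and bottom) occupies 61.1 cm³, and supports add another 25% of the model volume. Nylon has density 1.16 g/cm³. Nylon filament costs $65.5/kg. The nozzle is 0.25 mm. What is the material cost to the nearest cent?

Interior volume = 162 − 61.1 = 100.9 cm³.
Infill deposited = 1.00 × 100.9 = 100.9 cm³.
Support = 0.25 × 162, so 40.5 cm³.
Total extruded: 61.1 + 100.9 + 40.5 → 202.5 cm³.
Mass = 202.5 × 1.16 = 234.9 g.
Cost = 234.9 g / 1000 × $65.5/kg = $15.39.

$15.39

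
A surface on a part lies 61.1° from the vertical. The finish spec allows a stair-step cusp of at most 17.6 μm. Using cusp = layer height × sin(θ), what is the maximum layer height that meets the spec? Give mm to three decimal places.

t = h_c / sin θ = 0.0176 / 0.8755 = 0.020 mm.

0.020 mm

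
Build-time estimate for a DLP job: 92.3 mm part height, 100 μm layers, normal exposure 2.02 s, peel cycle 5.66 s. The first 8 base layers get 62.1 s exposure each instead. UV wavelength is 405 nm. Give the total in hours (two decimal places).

Layers = ⌈92.3/0.1⌉ = 923.
Base layers = 8 × (62.1 + 5.66), so 542.08 s.
Regular layers = 915 × (2.02 + 5.66) = 7027.2 s.
Total = 542.08 + 7027.2 = 7569.28 s = 2.10 hours.

2.10 hours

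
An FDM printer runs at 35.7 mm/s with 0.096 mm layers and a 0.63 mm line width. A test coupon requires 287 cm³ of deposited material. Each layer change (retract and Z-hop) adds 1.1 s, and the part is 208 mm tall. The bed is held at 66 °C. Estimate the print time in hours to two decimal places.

37.59 hours

Line area: 0.096 × 0.63 → 0.06048 mm².
Path length: 287000 mm³ / 0.06048 mm² → 4745370.4 mm.
Time extruding = 4745370.4 / 35.7 = 132923.5 s.
Layers = ⌈208/0.096⌉ = 2167.
Non-print overhead = 2167 × 1.1, so 2383.7 s.
Total = 132923.5 + 2383.7 = 135307.2 s = 37.59 hours.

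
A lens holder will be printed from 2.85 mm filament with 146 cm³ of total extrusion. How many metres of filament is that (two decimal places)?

22.89 m

A = π r² = π × 1.425² = 6.3794 mm².
L = 146000 mm³ / 6.3794 mm² = 22886.16 mm, i.e. 22.89 m.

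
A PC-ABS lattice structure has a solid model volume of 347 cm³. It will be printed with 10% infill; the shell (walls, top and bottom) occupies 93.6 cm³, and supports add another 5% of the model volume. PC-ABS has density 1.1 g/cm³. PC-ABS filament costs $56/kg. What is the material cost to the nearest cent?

$8.40

Volume inside the shell: 347 − 93.6 → 253.4 cm³.
Infill deposited: 0.10 × 253.4 → 25.34 cm³.
Support = 0.05 × 347 = 17.35 cm³.
Deposited volume: 93.6 + 25.34 + 17.35 → 136.29 cm³.
Mass = 136.29 × 1.1, so 149.919 g.
Cost = 149.919 g / 1000 × $56/kg = $8.40.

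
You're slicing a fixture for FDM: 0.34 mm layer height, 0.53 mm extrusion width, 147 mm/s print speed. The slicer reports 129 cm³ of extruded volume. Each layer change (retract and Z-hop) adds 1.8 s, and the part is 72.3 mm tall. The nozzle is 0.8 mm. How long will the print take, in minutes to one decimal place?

87.6 minutes

Bead cross-section = 0.34 × 0.53 = 0.1802 mm².
Total extruded path = 129000/0.1802 = 715871.3 mm.
Time extruding = 715871.3 / 147 = 4869.9 s.
Layer count = ceil(72.3 / 0.34) = 213.
Z-hop total: 213 × 1.8 → 383.4 s.
Altogether 4869.9 + 383.4 = 5253.3 s, i.e. 87.6 minutes.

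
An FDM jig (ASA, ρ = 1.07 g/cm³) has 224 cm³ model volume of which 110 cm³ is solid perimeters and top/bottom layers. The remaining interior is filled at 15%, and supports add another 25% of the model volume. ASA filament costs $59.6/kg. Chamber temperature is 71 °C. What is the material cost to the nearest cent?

$11.68

Interior volume = 224 − 110, so 114 cm³.
Infill deposited: 0.15 × 114 → 17.1 cm³.
Support = 0.25 × 224 = 56 cm³.
Total extruded: 110 + 17.1 + 56 → 183.1 cm³.
Mass: 183.1 × 1.07 → 195.917 g.
Cost = 195.917 g / 1000 × $59.6/kg = $11.68.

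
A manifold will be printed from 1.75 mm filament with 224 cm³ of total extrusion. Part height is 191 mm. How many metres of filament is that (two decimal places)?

93.13 m

Cross-section of 1.75 mm filament: π·(1.75/2)² = 2.4053 mm².
Length = 224 cm³ / 2.4053 mm² = 224000 / 2.4053 = 93127.68 mm = 93.13 m.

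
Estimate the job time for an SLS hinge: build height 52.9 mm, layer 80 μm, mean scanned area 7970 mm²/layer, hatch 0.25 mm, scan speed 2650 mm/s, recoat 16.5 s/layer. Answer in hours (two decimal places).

Layer count = ceil(52.9 / 0.08) = 662.
Scan path per layer: 7970 / 0.25 → 31880 mm.
Laser time per layer: 31880 / 2650 → 12.0302 s.
Time per layer = 12.0302 + 16.5 = 28.5302 s.
662 layers × 28.5302 s/layer = 18886.9924 s, i.e. 5.25 hours.

5.25 hours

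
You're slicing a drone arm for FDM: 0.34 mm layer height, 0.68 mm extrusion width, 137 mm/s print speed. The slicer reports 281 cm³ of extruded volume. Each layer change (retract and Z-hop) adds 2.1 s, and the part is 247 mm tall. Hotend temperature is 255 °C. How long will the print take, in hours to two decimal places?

2.89 hours

Line area = 0.34 × 0.68 = 0.2312 mm².
Toolpath length = 281 cm³ / 0.2312 mm² = 281000 / 0.2312 = 1215397.9 mm.
Print-move time = 1215397.9 / 137 = 8871.5 s.
Layer count = ceil(247 / 0.34) = 727.
Z-hop total = 727 × 2.1 = 1526.7 s.
Total = 8871.5 + 1526.7 = 10398.2 s = 2.89 hours.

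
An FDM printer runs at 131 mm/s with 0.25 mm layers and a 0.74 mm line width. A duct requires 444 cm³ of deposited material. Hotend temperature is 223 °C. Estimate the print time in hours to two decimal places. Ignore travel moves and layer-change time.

5.09 hours

Line area: 0.25 × 0.74 → 0.185 mm².
Total extruded path = 444000/0.185 = 2400000 mm.
Extrusion time = 2400000 / 131, so 18320.6 s.
In the requested units: 18320.6 s = 5.09 hours.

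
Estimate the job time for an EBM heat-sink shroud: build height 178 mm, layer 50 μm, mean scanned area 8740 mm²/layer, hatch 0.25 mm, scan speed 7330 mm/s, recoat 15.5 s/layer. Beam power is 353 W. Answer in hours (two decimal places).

20.04 hours

Layers = ⌈178/0.05⌉ = 3560.
Per-layer scan distance: 8740 / 0.25 → 34960 mm.
Scan time per layer: 34960 / 7330 → 4.7694 s.
Layer cycle = 4.7694 + 15.5, so 20.2694 s.
3560 layers × 20.2694 s/layer = 72159.064 s, i.e. 20.04 hours.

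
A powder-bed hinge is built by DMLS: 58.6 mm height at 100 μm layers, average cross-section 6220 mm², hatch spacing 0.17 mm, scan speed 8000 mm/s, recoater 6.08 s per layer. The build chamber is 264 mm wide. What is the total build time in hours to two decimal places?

1.73 hours

Layer count = ceil(58.6 / 0.1) = 586.
Per-layer scan distance = 6220 / 0.17 = 36588.2 mm.
Scan time per layer = 36588.2 / 8000 = 4.5735 s.
Per-layer time: 4.5735 + 6.08 → 10.6535 s.
Build time = 586 × 10.6535 = 6242.951 s = 1.73 hours.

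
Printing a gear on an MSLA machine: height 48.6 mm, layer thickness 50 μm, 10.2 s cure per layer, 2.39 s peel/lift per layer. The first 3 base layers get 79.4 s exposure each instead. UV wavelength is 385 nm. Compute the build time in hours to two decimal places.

Number of layers: 48.6 / 0.05 → 972 (rounded up).
Burn-in layers = 3 × (79.4 + 2.39), so 245.37 s.
Regular layers = 969 × (10.2 + 2.39), so 12199.71 s.
Total = 245.37 + 12199.71 = 12445.08 s = 3.46 hours.

3.46 hours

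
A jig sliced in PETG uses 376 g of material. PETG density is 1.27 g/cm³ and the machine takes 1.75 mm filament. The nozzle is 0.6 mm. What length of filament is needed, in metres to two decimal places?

123.09 m

Volume = 376 g / 1.27 g·cm⁻³ = 296.063 cm³ = 296063 mm³.
Cross-section of 1.75 mm filament: π·(1.75/2)² = 2.4053 mm².
Length = 296063 / 2.4053 = 123087.76 mm = 123.09 m.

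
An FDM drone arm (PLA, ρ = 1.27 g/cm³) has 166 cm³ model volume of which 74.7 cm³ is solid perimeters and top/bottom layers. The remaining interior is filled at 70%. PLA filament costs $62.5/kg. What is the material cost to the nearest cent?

$11.00

Interior volume: 166 − 74.7 → 91.3 cm³.
Infill deposited = 0.70 × 91.3, so 63.91 cm³.
Total extruded: 74.7 + 63.91 → 138.61 cm³.
Mass = 138.61 × 1.27, so 176.0347 g.
At $62.5/kg: 176.0347/1000 × 62.5 = $11.00.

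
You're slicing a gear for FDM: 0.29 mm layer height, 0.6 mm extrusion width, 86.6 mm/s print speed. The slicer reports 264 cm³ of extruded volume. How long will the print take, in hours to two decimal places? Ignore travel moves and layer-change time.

Extrusion cross-section: 0.29 × 0.6 → 0.174 mm².
Path length: 264000 mm³ / 0.174 mm² → 1517241.4 mm.
Print-move time = 1517241.4 / 86.6 = 17520.1 s.
17520.1 s = 4.87 hours.

4.87 hours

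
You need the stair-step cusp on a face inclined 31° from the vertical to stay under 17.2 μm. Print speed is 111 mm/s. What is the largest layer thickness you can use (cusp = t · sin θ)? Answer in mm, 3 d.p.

0.033 mm

sin(31°) = 0.5150; t_max = 0.0172/0.5150 = 0.033 mm.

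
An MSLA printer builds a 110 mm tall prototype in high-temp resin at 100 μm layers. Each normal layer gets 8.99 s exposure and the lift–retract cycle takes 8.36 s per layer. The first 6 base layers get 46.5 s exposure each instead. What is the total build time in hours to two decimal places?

5.36 hours

Number of layers: 110 / 0.1 → 1100 (rounded up).
Bottom layers = 6 × (46.5 + 8.36) = 329.16 s.
Regular layers = 1094 × (8.99 + 8.36), so 18980.9 s.
Total = 329.16 + 18980.9 = 19310.06 s = 5.36 hours.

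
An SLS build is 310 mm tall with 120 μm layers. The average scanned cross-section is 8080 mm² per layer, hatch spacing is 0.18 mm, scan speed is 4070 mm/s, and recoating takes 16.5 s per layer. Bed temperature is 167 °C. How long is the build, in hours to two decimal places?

19.76 hours

Layers = ⌈310/0.12⌉ = 2584.
Per-layer scan distance = 8080 / 0.18, so 44888.9 mm.
Scan time per layer = 44888.9 / 4070 = 11.0292 s.
Time per layer = 11.0292 + 16.5, so 27.5292 s.
2584 layers × 27.5292 s/layer = 71135.4528 s, i.e. 19.76 hours.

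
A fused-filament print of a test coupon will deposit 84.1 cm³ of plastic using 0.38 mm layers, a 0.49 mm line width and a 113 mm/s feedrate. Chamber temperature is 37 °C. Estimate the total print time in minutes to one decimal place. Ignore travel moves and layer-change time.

66.6 minutes

Bead cross-section: 0.38 × 0.49 → 0.1862 mm².
Path length: 84100 mm³ / 0.1862 mm² → 451664.9 mm.
Extrusion time: 451664.9 / 113 → 3997 s.
In the requested units: 3997 s = 66.6 minutes.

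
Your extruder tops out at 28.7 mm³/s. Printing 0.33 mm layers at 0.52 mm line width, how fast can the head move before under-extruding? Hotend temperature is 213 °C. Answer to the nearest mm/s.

Bead cross-section: 0.33 × 0.52 → 0.1716 mm².
Max speed = 28.7 / 0.1716 = 167.25 ≈ 167 mm/s.

167 mm/s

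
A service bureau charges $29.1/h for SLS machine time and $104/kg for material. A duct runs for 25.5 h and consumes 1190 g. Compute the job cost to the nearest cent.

Machine-time cost: 29.1 × 25.5 → $742.05.
Material charge: 104 × 1190/1000 → $123.76.
Job cost: 742.05 + 123.76 = $865.81.

$865.81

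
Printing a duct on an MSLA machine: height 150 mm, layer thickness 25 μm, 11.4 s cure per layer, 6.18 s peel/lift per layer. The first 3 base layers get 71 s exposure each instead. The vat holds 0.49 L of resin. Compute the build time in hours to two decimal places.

Layers = ⌈150/0.025⌉ = 6000.
Bottom layers: 3 × (71 + 6.18) → 231.54 s.
Regular layers = 5997 × (11.4 + 6.18), so 105427.26 s.
Sum: 231.54 + 105427.26 = 105658.8 s → 29.35 hours.

29.35 hours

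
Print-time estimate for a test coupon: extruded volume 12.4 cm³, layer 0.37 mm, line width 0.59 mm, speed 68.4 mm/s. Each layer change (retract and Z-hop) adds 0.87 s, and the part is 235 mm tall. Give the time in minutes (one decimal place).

23.1 minutes

Bead cross-section: 0.37 × 0.59 → 0.2183 mm².
Total extruded path = 12400/0.2183 = 56802.6 mm.
Print-move time = 56802.6 / 68.4, so 830.4 s.
Layer count = ceil(235 / 0.37) = 636.
Z-hop total = 636 × 0.87 = 553.32 s.
Total = 830.4 + 553.32 = 1383.72 s = 23.1 minutes.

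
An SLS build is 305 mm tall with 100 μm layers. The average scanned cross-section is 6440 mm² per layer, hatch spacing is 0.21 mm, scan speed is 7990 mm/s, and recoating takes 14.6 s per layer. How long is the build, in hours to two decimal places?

15.62 hours

Number of layers: 305 / 0.1 → 3050 (rounded up).
Scan path per layer = 6440 / 0.21, so 30666.7 mm.
Laser time per layer = 30666.7 / 7990, so 3.8381 s.
Time per layer = 3.8381 + 14.6, so 18.4381 s.
Total: 3050 × 18.4381 s = 56236.205 s → 15.62 hours.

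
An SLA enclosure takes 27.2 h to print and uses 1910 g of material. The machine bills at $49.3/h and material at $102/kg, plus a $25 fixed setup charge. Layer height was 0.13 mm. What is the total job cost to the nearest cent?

$1560.78

Machine cost = 49.3 × 27.2 = $1340.96.
Material charge: 102 × 1910/1000 → $194.82.
Total = 1340.96 + 194.82 + 25 = $1560.78.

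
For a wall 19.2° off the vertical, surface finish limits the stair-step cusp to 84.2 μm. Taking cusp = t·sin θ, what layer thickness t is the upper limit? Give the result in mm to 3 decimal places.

0.256 mm

t = h_c / sin θ = 0.0842 / 0.3289 = 0.256 mm.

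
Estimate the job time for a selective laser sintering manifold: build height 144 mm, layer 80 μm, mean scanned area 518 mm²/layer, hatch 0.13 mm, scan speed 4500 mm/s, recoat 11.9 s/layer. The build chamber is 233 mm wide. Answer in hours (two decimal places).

Layer count = ceil(144 / 0.08) = 1800.
Hatch length per layer: 518 / 0.13 → 3984.6 mm.
Per-layer scan time: 3984.6 / 4500 → 0.8855 s.
Layer cycle = 0.8855 + 11.9 = 12.7855 s.
1800 layers × 12.7855 s/layer = 23013.9 s, i.e. 6.39 hours.

6.39 hours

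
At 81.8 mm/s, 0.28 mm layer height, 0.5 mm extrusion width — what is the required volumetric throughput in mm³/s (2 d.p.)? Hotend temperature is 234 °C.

A = 0.28 × 0.5 = 0.14 mm².
Q = v·A = 81.8 × 0.14 = 11.45 mm³/s.

11.45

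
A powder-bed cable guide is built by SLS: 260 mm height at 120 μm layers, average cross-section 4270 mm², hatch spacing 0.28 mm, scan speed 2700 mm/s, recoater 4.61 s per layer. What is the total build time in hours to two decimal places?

6.17 hours

Number of layers: 260 / 0.12 → 2167 (rounded up).
Scan path per layer = 4270 / 0.28 = 15250 mm.
Scan time per layer = 15250 / 2700 = 5.6481 s.
Per-layer time: 5.6481 + 4.61 → 10.2581 s.
2167 layers × 10.2581 s/layer = 22229.3027 s, i.e. 6.17 hours.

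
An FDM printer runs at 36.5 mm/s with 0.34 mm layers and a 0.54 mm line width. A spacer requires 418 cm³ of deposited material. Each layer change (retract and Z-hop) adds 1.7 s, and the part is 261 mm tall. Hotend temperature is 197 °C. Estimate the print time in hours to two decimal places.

17.69 hours

Bead cross-section: 0.34 × 0.54 → 0.1836 mm².
Path length: 418000 mm³ / 0.1836 mm² → 2276688.5 mm.
Time extruding = 2276688.5 / 36.5 = 62375 s.
Number of layers: 261 / 0.34 → 768 (rounded up).
Z-hop total = 768 × 1.7, so 1305.6 s.
Altogether 62375 + 1305.6 = 63680.6 s, i.e. 17.69 hours.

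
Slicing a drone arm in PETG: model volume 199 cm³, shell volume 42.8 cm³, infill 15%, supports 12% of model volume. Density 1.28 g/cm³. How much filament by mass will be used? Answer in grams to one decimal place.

115.3 g

Volume inside the shell = 199 − 42.8, so 156.2 cm³.
Infill deposited: 0.15 × 156.2 → 23.43 cm³.
Support = 0.12 × 199 = 23.88 cm³.
Total extruded = 42.8 + 23.43 + 23.88, so 90.11 cm³.
Mass: 90.11 × 1.28 → 115.3408 g.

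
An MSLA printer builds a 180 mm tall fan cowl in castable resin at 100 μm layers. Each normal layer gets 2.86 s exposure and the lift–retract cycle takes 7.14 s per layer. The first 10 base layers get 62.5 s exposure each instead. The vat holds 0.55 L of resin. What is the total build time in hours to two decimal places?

5.17 hours

Number of layers: 180 / 0.1 → 1800 (rounded up).
Bottom layers: 10 × (62.5 + 7.14) → 696.4 s.
Normal layers: 1790 × (2.86 + 7.14) → 17900 s.
Sum: 696.4 + 17900 = 18596.4 s → 5.17 hours.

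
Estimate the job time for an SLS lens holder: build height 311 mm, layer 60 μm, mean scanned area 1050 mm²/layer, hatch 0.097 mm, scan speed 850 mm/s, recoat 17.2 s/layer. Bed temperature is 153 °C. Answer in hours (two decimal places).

43.11 hours

Layers = ⌈311/0.06⌉ = 5184.
Hatch length per layer: 1050 / 0.097 → 10824.7 mm.
Scan time per layer: 10824.7 / 850 → 12.7349 s.
Time per layer = 12.7349 + 17.2 = 29.9349 s.
5184 layers × 29.9349 s/layer = 155182.5216 s, i.e. 43.11 hours.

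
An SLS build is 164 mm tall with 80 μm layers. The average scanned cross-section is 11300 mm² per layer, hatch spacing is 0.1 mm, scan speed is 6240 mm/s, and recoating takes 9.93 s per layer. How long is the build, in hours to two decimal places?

15.97 hours

Layer count = ceil(164 / 0.08) = 2050.
Hatch length per layer: 11300 / 0.1 → 113000 mm.
Per-layer scan time = 113000 / 6240, so 18.109 s.
Layer cycle: 18.109 + 9.93 → 28.039 s.
Build time = 2050 × 28.039 = 57479.95 s = 15.97 hours.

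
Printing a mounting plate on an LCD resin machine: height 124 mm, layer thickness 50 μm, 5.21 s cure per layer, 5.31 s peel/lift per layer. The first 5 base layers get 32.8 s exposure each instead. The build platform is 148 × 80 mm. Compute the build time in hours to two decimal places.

Layers = ⌈124/0.05⌉ = 2480.
Base layers = 5 × (32.8 + 5.31) = 190.55 s.
Remaining layers: 2475 × (5.21 + 5.31) → 26037 s.
Sum: 190.55 + 26037 = 26227.55 s → 7.29 hours.

7.29 hours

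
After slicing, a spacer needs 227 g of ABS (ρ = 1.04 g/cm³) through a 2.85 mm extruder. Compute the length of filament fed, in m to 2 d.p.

34.21 m

Extruded volume: 227/1.04 = 218.2692 cm³ (218269.2 mm³).
A = π r² = π × 1.425² = 6.3794 mm².
L = V/A = 218269.2/6.3794 = 34214.69 mm → 34.21 m.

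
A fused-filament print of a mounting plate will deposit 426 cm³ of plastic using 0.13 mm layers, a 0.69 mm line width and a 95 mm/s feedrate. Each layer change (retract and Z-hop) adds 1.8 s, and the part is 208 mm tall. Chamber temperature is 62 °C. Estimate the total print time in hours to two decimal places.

Extrusion cross-section = 0.13 × 0.69 = 0.0897 mm².
Path length: 426000 mm³ / 0.0897 mm² → 4749163.9 mm.
Time extruding = 4749163.9 / 95 = 49991.2 s.
Layers = ⌈208/0.13⌉ = 1600.
Z-hop total: 1600 × 1.8 → 2880 s.
Altogether 49991.2 + 2880 = 52871.2 s, i.e. 14.69 hours.

14.69 hours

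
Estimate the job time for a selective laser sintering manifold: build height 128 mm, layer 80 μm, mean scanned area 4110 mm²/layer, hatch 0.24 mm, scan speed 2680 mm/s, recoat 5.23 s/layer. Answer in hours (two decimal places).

5.16 hours

Layers = ⌈128/0.08⌉ = 1600.
Scan path per layer = 4110 / 0.24 = 17125 mm.
Scan time per layer: 17125 / 2680 → 6.3899 s.
Per-layer time = 6.3899 + 5.23, so 11.6199 s.
1600 layers × 11.6199 s/layer = 18591.84 s, i.e. 5.16 hours.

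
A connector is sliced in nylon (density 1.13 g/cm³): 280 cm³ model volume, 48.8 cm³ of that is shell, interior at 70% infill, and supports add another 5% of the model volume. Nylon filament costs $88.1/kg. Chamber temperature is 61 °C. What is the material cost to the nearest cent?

Infill region: 280 − 48.8 → 231.2 cm³.
Infill deposited = 0.70 × 231.2, so 161.84 cm³.
Support: 0.05 × 280 → 14 cm³.
Deposited volume: 48.8 + 161.84 + 14 → 224.64 cm³.
Mass = 224.64 × 1.13 = 253.8432 g.
Cost = 253.8432 g / 1000 × $88.1/kg = $22.36.

$22.36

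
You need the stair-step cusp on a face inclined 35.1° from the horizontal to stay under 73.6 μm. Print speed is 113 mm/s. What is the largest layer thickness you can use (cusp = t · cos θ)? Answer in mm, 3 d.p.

Layer height = cusp / cos(35.1°) = 0.0736 / 0.8181 = 0.090 mm.

0.090 mm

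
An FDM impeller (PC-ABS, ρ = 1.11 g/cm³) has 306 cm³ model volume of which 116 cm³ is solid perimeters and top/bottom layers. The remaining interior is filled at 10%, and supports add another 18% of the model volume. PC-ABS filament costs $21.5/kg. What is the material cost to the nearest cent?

$4.54

Interior volume = 306 − 116, so 190 cm³.
Infill volume = 0.10 × 190, so 19 cm³.
Support = 0.18 × 306, so 55.08 cm³.
Total extruded = 116 + 19 + 55.08 = 190.08 cm³.
Mass = 190.08 × 1.11, so 210.9888 g.
Cost = 210.9888 g / 1000 × $21.5/kg = $4.54.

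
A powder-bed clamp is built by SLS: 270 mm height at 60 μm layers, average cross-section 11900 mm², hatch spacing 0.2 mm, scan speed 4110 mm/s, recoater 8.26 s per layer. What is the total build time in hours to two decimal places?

Layer count = ceil(270 / 0.06) = 4500.
Per-layer scan distance: 11900 / 0.2 → 59500 mm.
Scan time per layer = 59500 / 4110 = 14.4769 s.
Per-layer time = 14.4769 + 8.26 = 22.7369 s.
4500 layers × 22.7369 s/layer = 102316.05 s, i.e. 28.42 hours.

28.42 hours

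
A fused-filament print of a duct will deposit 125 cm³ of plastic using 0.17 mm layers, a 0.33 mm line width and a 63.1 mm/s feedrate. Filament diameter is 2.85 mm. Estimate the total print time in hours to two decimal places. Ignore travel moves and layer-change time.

Bead cross-section: 0.17 × 0.33 → 0.0561 mm².
Path length: 125000 mm³ / 0.0561 mm² → 2228164 mm.
Time extruding = 2228164 / 63.1, so 35311.6 s.
35311.6 s = 9.81 hours.

9.81 hours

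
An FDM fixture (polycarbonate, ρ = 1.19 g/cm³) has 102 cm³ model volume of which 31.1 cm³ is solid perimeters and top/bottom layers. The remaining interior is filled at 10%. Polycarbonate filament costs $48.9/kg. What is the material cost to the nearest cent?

$2.22

Interior volume: 102 − 31.1 → 70.9 cm³.
Infill volume = 0.10 × 70.9 = 7.09 cm³.
Total extruded = 31.1 + 7.09 = 38.19 cm³.
Mass: 38.19 × 1.19 → 45.4461 g.
At $48.9/kg: 45.4461/1000 × 48.9 = $2.22.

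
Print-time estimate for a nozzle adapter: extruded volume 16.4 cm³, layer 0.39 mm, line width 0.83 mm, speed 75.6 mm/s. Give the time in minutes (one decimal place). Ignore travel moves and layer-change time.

11.2 minutes

Line area = 0.39 × 0.83 = 0.3237 mm².
Toolpath length = 16.4 cm³ / 0.3237 mm² = 16400 / 0.3237 = 50664.2 mm.
Print-move time = 50664.2 / 75.6 = 670.2 s.
That's 670.2 s → 11.2 minutes.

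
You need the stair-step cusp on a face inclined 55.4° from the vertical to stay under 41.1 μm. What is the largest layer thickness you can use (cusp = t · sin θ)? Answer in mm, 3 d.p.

0.050 mm

t = h_c / sin θ = 0.0411 / 0.8231 = 0.050 mm.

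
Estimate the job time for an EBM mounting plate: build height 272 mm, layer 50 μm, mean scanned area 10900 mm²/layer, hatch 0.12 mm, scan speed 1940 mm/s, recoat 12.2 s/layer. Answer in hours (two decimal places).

89.19 hours

Number of layers: 272 / 0.05 → 5440 (rounded up).
Per-layer scan distance = 10900 / 0.12 = 90833.3 mm.
Scan time per layer = 90833.3 / 1940, so 46.8213 s.
Layer cycle: 46.8213 + 12.2 → 59.0213 s.
Total: 5440 × 59.0213 s = 321075.872 s → 89.19 hours.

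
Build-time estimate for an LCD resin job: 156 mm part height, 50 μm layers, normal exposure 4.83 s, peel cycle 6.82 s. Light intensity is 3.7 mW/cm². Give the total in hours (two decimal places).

Layers = ⌈156/0.05⌉ = 3120.
Per-layer time = 4.83 + 6.82 = 11.65 s.
Total = 3120 × 11.65 = 36348 s = 10.10 hours.

10.10 hours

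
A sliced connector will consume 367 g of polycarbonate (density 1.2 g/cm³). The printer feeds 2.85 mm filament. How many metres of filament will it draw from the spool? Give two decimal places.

47.94 m

Extruded volume: 367/1.2 = 305.8333 cm³ (305833.3 mm³).
A = π r² = π × 1.425² = 6.3794 mm².
L = V/A = 305833.3/6.3794 = 47940.76 mm → 47.94 m.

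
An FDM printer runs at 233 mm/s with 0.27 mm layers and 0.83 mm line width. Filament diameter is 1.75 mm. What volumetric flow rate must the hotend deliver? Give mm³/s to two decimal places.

Extrusion cross-section: 0.27 × 0.83 → 0.2241 mm².
Q = v·A = 233 × 0.2241 = 52.22 mm³/s.

52.22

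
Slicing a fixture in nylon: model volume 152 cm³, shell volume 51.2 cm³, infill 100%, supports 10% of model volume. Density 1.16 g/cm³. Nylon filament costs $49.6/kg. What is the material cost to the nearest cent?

$9.62

Interior volume = 152 − 51.2, so 100.8 cm³.
Infill volume: 1.00 × 100.8 → 100.8 cm³.
Support = 0.10 × 152, so 15.2 cm³.
Deposited volume: 51.2 + 100.8 + 15.2 → 167.2 cm³.
Mass: 167.2 × 1.16 → 193.952 g.
Cost = 193.952 g / 1000 × $49.6/kg = $9.62.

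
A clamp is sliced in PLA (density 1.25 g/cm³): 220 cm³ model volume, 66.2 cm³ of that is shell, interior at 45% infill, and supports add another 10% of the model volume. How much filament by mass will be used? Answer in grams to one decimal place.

196.8 g

Infill region: 220 − 66.2 → 153.8 cm³.
Infill volume: 0.45 × 153.8 → 69.21 cm³.
Support = 0.10 × 220, so 22 cm³.
Deposited volume = 66.2 + 69.21 + 22, so 157.41 cm³.
Mass: 157.41 × 1.25 → 196.7625 g.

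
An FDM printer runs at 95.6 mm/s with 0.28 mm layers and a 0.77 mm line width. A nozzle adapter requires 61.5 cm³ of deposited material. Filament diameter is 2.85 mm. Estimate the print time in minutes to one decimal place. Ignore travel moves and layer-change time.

Extrusion cross-section: 0.28 × 0.77 → 0.2156 mm².
Path length: 61500 mm³ / 0.2156 mm² → 285250.5 mm.
Print-move time = 285250.5 / 95.6 = 2983.8 s.
In the requested units: 2983.8 s = 49.7 minutes.

49.7 minutes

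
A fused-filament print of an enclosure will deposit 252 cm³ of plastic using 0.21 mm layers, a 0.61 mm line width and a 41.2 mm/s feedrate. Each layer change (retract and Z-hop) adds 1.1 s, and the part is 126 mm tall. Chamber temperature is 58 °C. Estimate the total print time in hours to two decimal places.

Extrusion cross-section = 0.21 × 0.61 = 0.1281 mm².
Total extruded path = 252000/0.1281 = 1967213.1 mm.
Print-move time = 1967213.1 / 41.2, so 47747.9 s.
Number of layers: 126 / 0.21 → 600 (rounded up).
Layer-change overhead = 600 × 1.1, so 660 s.
Altogether 47747.9 + 660 = 48407.9 s, i.e. 13.45 hours.

13.45 hours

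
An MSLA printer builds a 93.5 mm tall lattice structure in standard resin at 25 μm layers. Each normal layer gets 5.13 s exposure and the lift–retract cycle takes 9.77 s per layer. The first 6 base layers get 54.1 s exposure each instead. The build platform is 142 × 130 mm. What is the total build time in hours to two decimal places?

Number of layers: 93.5 / 0.025 → 3740 (rounded up).
Burn-in layers: 6 × (54.1 + 9.77) → 383.22 s.
Remaining layers = 3734 × (5.13 + 9.77), so 55636.6 s.
Total = 383.22 + 55636.6 = 56019.82 s = 15.56 hours.

15.56 hours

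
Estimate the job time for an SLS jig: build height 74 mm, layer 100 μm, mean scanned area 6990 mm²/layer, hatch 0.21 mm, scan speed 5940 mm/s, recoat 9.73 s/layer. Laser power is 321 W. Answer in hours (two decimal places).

3.15 hours

Layer count = ceil(74 / 0.1) = 740.
Scan path per layer: 6990 / 0.21 → 33285.7 mm.
Scan time per layer: 33285.7 / 5940 → 5.6037 s.
Time per layer: 5.6037 + 9.73 → 15.3337 s.
Total: 740 × 15.3337 s = 11346.938 s → 3.15 hours.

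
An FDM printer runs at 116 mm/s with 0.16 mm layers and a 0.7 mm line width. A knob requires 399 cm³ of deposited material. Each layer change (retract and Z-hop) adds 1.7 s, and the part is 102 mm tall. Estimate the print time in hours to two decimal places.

8.83 hours

Bead cross-section: 0.16 × 0.7 → 0.112 mm².
Total extruded path = 399000/0.112 = 3562500 mm.
Time extruding: 3562500 / 116 → 30711.2 s.
Layers = ⌈102/0.16⌉ = 638.
Non-print overhead = 638 × 1.7 = 1084.6 s.
Total = 30711.2 + 1084.6 = 31795.8 s = 8.83 hours.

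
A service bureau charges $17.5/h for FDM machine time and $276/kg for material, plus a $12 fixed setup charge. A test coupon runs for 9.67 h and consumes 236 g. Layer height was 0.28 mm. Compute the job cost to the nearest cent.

$246.36

Machine-time cost = 17.5 × 9.67 = $169.225.
Material cost = 276 × 236/1000 = $65.136.
Adding setup: 169.225 + 65.136 + 12 → 246.361 ≈ $246.36.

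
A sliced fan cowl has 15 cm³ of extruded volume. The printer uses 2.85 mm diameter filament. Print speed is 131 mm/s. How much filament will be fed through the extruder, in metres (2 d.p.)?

2.35 m

Filament cross-section = π × (2.85/2)² = 6.3794 mm².
L = 15000 mm³ / 6.3794 mm² = 2351.32 mm, i.e. 2.35 m.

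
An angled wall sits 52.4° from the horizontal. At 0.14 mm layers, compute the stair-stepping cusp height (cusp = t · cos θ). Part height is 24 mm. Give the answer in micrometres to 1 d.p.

cos(52.4°) = 0.6101, so cusp = 0.14 × 0.6101 = 0.085414 mm → 85.4 μm.

85.4 μm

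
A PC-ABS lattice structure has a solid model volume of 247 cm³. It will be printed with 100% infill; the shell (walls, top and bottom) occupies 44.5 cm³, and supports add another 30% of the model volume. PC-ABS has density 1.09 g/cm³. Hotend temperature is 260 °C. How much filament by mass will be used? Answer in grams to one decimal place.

Interior volume = 247 − 44.5, so 202.5 cm³.
Deposited infill = 1.00 × 202.5 = 202.5 cm³.
Support = 0.30 × 247, so 74.1 cm³.
Total printed volume: 44.5 + 202.5 + 74.1 → 321.1 cm³.
Mass = 321.1 × 1.09 = 349.999 g.

350.0 g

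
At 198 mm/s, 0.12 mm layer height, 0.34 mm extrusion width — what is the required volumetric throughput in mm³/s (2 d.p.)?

8.08

Bead cross-section = 0.12 × 0.34 = 0.0408 mm².
Volumetric flow = 198 × 0.0408 = 8.08 mm³/s.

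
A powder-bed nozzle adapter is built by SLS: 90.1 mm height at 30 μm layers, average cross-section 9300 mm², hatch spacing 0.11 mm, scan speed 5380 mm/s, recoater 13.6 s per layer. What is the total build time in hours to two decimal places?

Layers = ⌈90.1/0.03⌉ = 3004.
Per-layer scan distance = 9300 / 0.11, so 84545.5 mm.
Per-layer scan time: 84545.5 / 5380 → 15.7148 s.
Layer cycle = 15.7148 + 13.6, so 29.3148 s.
3004 layers × 29.3148 s/layer = 88061.6592 s, i.e. 24.46 hours.

24.46 hours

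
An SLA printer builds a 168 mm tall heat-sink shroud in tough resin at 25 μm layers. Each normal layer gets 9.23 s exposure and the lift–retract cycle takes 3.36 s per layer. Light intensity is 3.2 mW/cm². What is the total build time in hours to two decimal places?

Layers = ⌈168/0.025⌉ = 6720.
Cycle time = 9.23 + 3.36 = 12.59 s.
Total = 6720 × 12.59 = 84604.8 s = 23.50 hours.

23.50 hours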